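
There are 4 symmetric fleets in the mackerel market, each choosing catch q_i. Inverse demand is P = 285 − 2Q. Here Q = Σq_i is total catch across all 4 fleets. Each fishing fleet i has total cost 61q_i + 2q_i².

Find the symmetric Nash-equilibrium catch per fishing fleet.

A representative fishing fleet's profit is π_i = q_i(285 − 2Q) − 61q_i − 2q_i², with Q = q_i + Σ_{j≠i} q_j.
First-order condition: 224 − 8q_i − 2Σ_{j≠i} q_j = 0.
Imposing symmetry (q_j = q for all j) turns Σ_{j≠i} q_j into 3q, so 224 = 14q and q = 16.

16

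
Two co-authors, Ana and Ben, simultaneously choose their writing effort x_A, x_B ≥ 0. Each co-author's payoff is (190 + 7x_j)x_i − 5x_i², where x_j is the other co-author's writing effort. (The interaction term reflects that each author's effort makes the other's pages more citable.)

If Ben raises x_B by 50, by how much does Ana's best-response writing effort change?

35

Ana's payoff is (190 + 7x_B)x_A − 5x_A².
∂π/∂x_A = 190 + 7x_B − 10x_A = 0, so x_A = 19 + 0.7x_B.
The reaction-function slope is 0.7, so a 50-unit rise in x_B moves x_A by 0.7 × 50 = 35. Ana's best response rises — the actions are strategic complements.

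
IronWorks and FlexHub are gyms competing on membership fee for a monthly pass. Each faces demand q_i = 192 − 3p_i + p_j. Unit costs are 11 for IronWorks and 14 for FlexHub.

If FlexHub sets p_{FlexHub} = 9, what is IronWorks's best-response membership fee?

IronWorks's profit: π = (p_{IronWorks} − 11)(192 − 3p_{IronWorks} + p_{FlexHub}).
∂π/∂p_{IronWorks} = 225 − 6p_{IronWorks} + p_{FlexHub} = 0 ⇒ p_{IronWorks} = 37.5 + (1/6)p_{FlexHub}.
At p_{FlexHub} = 9: p_{IronWorks} = 37.5 + (1/6)·9 = 39.

39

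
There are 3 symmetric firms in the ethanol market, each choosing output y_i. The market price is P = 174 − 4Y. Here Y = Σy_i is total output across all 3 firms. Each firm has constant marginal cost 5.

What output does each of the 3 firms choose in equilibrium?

A representative firm's profit is π_i = y_i(174 − 4Y) − 5y_i, with Y = y_i + Σ_{j≠i} y_j.
First-order condition: 169 − 8y_i − 4Σ_{j≠i} y_j = 0.
With identical firms, set every y_j = y: then 169 − 8y − 8y = 0, i.e. y = 169/16 = 10.5625.

10.5625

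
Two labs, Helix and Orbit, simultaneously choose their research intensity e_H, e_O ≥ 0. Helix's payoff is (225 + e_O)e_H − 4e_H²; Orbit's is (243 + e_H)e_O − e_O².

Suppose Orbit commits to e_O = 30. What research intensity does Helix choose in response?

Expanding Helix's payoff: 225e_H + e_Oe_H − 4e_H².
∂π/∂e_H = 225 + e_O − 8e_H = 0, so e_H = 28.125 + 0.125e_O.
At e_O = 30: e_H = 28.125 + 0.125·30 = 31.875.

31.875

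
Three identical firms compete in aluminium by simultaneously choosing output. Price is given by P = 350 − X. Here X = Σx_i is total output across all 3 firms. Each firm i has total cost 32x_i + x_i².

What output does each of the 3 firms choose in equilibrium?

A representative firm's profit is π_i = x_i(350 − X) − 32x_i − x_i², with X = x_i + Σ_{j≠i} x_j.
First-order condition: 318 − 4x_i − Σ_{j≠i} x_j = 0.
Imposing symmetry (x_j = x for all j) turns Σ_{j≠i} x_j into 2x, so 318 = 6x and x = 53.

53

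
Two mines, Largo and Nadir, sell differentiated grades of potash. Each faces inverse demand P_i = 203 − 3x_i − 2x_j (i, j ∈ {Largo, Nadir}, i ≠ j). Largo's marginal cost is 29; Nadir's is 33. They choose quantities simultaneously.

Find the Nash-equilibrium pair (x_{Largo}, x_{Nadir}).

Mine Largo's profit: π = x_{Largo}(203 − 3x_{Largo} − 2x_{Nadir}) − 29x_{Largo}.
∂π/∂x_{Largo} = 174 − 6x_{Largo} − 2x_{Nadir} = 0 ⇒ x_{Largo} = 29 − (1/3)x_{Nadir}.
Similarly x_{Nadir} = 85/3 − (1/3)x_{Largo}.
Plugging x_{Nadir} into Largo's best response: x_{Largo} = 29 − (1/3)(85/3 − (1/3)x_{Largo}) ⇒ (8/9)x_{Largo} = 176/9, so x_{Largo} = 22.
Then x_{Nadir} = 85/3 − (1/3)·22 = 21.

22, 21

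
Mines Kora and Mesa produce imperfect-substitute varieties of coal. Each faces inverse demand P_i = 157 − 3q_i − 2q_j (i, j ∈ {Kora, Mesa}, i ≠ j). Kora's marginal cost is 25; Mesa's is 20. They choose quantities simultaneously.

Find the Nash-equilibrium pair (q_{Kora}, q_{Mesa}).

Mine Kora's profit: π = q_{Kora}(157 − 3q_{Kora} − 2q_{Mesa}) − 25q_{Kora}.
∂π/∂q_{Kora} = 132 − 6q_{Kora} − 2q_{Mesa} = 0 ⇒ q_{Kora} = 22 − (1/3)q_{Mesa}.
Similarly q_{Mesa} = 137/6 − (1/3)q_{Kora}.
Substituting the second reaction function into the first: q_{Kora} = 22 − (1/3)(137/6 − (1/3)q_{Kora}), which gives (8/9)q_{Kora} = 259/18 ⇒ q_{Kora} = 16.1875.
Then q_{Mesa} = 137/6 − (1/3)·16.1875 = 17.4375.

16.1875, 17.4375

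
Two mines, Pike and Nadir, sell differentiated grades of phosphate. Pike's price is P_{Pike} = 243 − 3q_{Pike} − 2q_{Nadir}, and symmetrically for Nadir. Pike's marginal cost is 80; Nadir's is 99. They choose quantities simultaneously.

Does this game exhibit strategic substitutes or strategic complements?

strategic substitutes

Mine Pike's profit: π = q_{Pike}(243 − 3q_{Pike} − 2q_{Nadir}) − 80q_{Pike}.
∂π/∂q_{Pike} = 163 − 6q_{Pike} − 2q_{Nadir} = 0 ⇒ q_{Pike} = 163/6 − (1/3)q_{Nadir}.
The best-response slope dq_{Pike}/dq_{Nadir} = −1/3 < 0: the reaction function is downward-sloping, so the choices are strategic substitutes.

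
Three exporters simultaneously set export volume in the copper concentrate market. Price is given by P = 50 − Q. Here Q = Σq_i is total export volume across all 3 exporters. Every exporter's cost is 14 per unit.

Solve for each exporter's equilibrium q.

9

A representative exporter's profit is π_i = q_i(50 − Q) − 14q_i, with Q = q_i + Σ_{j≠i} q_j.
First-order condition: 36 − 2q_i − Σ_{j≠i} q_j = 0.
With identical exporters, set every q_j = q: then 36 − 2q − 2q = 0, i.e. q = 36/4 = 9.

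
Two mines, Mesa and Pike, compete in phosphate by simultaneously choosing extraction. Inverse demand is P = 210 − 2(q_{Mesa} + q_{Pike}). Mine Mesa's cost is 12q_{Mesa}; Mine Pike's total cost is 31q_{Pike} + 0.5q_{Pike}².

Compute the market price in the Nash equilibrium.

Mine Mesa's profit: π = q_{Mesa}(210 − 2(q_{Mesa} + q_{Pike})) − 12q_{Mesa}.
∂π/∂q_{Mesa} = 198 − 4q_{Mesa} − 2q_{Pike} = 0, so q_{Mesa} = 49.5 − 0.5q_{Pike}.
For Pike: ∂π/∂q_{Pike} = 179 − 5q_{Pike} − 2q_{Mesa} = 0 ⇒ q_{Pike} = 35.8 − 0.4q_{Mesa}.
Solving the two reaction functions simultaneously: (1 − (−0.5)(−0.4))q_{Mesa} = 49.5 − 0.5·35.8, so 0.8q_{Mesa} = 31.6 and q_{Mesa} = 39.5.
Then q_{Pike} = 35.8 − 0.4·39.5 = 20.
Equilibrium price: P = 210 − 2·59.5 = 91.

91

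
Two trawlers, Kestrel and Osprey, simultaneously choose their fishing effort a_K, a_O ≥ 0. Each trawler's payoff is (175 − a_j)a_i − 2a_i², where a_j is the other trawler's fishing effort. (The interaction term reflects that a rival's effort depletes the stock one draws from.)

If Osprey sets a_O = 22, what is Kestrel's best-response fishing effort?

Kestrel's payoff is (175 − a_O)a_K − 2a_K².
∂π/∂a_K = 175 − a_O − 4a_K = 0, so a_K = 43.75 − 0.25a_O.
At a_O = 22: a_K = 43.75 − 0.25·22 = 38.25.

38.25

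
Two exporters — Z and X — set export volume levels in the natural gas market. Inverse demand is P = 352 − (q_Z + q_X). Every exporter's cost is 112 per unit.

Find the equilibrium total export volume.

Exporter Z's profit: π = q_Z(352 − (q_Z + q_X)) − 112q_Z.
∂π/∂q_Z = 240 − 2q_Z − q_X = 0, so q_Z = 120 − 0.5q_X.
Setting q_Z = q_X in the reaction function: q_Z = 120 − 0.5q_Z, so q_Z = 120 / 1.5 = 80.
Total export volume: 80 + 80 = 160.

160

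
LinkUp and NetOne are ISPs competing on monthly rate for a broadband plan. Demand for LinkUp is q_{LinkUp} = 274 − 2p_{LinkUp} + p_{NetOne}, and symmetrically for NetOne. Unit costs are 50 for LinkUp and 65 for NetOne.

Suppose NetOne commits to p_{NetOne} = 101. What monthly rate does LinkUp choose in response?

LinkUp's profit: π = (p_{LinkUp} − 50)(274 − 2p_{LinkUp} + p_{NetOne}).
∂π/∂p_{LinkUp} = 374 − 4p_{LinkUp} + p_{NetOne} = 0 ⇒ p_{LinkUp} = 93.5 + 0.25p_{NetOne}.
At p_{NetOne} = 101: p_{LinkUp} = 93.5 + 0.25·101 = 118.75.

118.75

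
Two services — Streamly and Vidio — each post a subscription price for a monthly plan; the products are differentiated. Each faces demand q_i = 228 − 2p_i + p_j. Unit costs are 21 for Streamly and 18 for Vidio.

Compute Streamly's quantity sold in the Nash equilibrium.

137.2

Streamly's profit: π = (p_{Streamly} − 21)(228 − 2p_{Streamly} + p_{Vidio}).
∂π/∂p_{Streamly} = 270 − 4p_{Streamly} + p_{Vidio} = 0 ⇒ p_{Streamly} = 67.5 + 0.25p_{Vidio}.
Similarly p_{Vidio} = 66 + 0.25p_{Streamly}.
Plugging p_{Vidio} into Streamly's best response: p_{Streamly} = 67.5 + 0.25(66 + 0.25p_{Streamly}) ⇒ 0.9375p_{Streamly} = 84, so p_{Streamly} = 89.6.
Then p_{Vidio} = 66 + 0.25·89.6 = 88.4.
q_{Streamly} = 228 − 2·89.6 + 88.4 = 137.2.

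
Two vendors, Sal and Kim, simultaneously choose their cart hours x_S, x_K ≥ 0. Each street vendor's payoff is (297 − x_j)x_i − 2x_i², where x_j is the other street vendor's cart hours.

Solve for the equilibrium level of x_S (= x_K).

59.4

Sal's payoff is (297 − x_K)x_S − 2x_S².
∂π/∂x_S = 297 − x_K − 4x_S = 0, so x_S = 74.25 − 0.25x_K.
The game is symmetric, so in equilibrium x_K = x_S: the reaction function gives 1.25x_S = 74.25, hence x_S = 59.4.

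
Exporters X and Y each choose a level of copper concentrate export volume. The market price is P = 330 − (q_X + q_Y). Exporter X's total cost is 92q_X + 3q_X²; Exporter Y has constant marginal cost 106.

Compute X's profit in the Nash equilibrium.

1128.96

Exporter X's profit: π = q_X(330 − (q_X + q_Y)) − 92q_X − 3q_X².
∂π/∂q_X = 238 − 8q_X − q_Y = 0, so q_X = 29.75 − 0.125q_Y.
For Y: ∂π/∂q_Y = 224 − 2q_Y − q_X = 0 ⇒ q_Y = 112 − 0.5q_X.
Solving the two reaction functions simultaneously: (1 − (−0.125)(−0.5))q_X = 29.75 − 0.125·112, so 0.9375q_X = 15.75 and q_X = 16.8.
Then q_Y = 112 − 0.5·16.8 = 103.6.
Price P = 330 − 120.4 = 209.6.
X's profit: (209.6 − 92)·16.8 − 3(16.8)² = 1128.96.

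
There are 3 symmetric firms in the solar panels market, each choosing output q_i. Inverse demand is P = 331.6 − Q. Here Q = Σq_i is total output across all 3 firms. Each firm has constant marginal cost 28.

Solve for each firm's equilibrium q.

A representative firm's profit is π_i = q_i(331.6 − Q) − 28q_i, with Q = q_i + Σ_{j≠i} q_j.
First-order condition: 303.6 − 2q_i − Σ_{j≠i} q_j = 0.
Imposing symmetry (q_j = q for all j) turns Σ_{j≠i} q_j into 2q, so 303.6 = 4q and q = 75.9.

75.9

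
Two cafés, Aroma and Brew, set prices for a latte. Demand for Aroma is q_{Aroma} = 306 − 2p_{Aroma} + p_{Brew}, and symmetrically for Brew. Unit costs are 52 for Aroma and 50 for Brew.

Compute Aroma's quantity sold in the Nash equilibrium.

Aroma's profit: π = (p_{Aroma} − 52)(306 − 2p_{Aroma} + p_{Brew}).
∂π/∂p_{Aroma} = 410 − 4p_{Aroma} + p_{Brew} = 0 ⇒ p_{Aroma} = 102.5 + 0.25p_{Brew}.
Similarly p_{Brew} = 101.5 + 0.25p_{Aroma}.
Solving the two reaction functions simultaneously: (1 − (0.25)(0.25))p_{Aroma} = 102.5 + 0.25·101.5, so 0.9375p_{Aroma} = 127.875 and p_{Aroma} = 136.4.
Then p_{Brew} = 101.5 + 0.25·136.4 = 135.6.
q_{Aroma} = 306 − 2·136.4 + 135.6 = 168.8.

168.8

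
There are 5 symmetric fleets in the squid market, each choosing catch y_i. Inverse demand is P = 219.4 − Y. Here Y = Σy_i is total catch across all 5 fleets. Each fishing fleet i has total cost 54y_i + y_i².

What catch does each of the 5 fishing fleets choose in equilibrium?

A representative fishing fleet's profit is π_i = y_i(219.4 − Y) − 54y_i − y_i², with Y = y_i + Σ_{j≠i} y_j.
First-order condition: 165.4 − 4y_i − Σ_{j≠i} y_j = 0.
With identical fishing fleets, set every y_j = y: then 165.4 − 4y − 4y = 0, i.e. y = 165.4/8 = 20.675.

20.675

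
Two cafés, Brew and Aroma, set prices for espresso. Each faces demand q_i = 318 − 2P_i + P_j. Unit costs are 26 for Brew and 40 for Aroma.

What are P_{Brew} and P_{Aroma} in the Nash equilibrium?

125.2, 130.8

Brew's profit: π = (P_{Brew} − 26)(318 − 2P_{Brew} + P_{Aroma}).
∂π/∂P_{Brew} = 370 − 4P_{Brew} + P_{Aroma} = 0 ⇒ P_{Brew} = 92.5 + 0.25P_{Aroma}.
Similarly P_{Aroma} = 99.5 + 0.25P_{Brew}.
Plugging P_{Aroma} into Brew's best response: P_{Brew} = 92.5 + 0.25(99.5 + 0.25P_{Brew}) ⇒ 0.9375P_{Brew} = 117.375, so P_{Brew} = 125.2.
Then P_{Aroma} = 99.5 + 0.25·125.2 = 130.8.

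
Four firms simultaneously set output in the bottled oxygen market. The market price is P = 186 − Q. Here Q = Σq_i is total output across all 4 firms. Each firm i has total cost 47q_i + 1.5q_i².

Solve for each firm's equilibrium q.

A representative firm's profit is π_i = q_i(186 − Q) − 47q_i − 1.5q_i², with Q = q_i + Σ_{j≠i} q_j.
First-order condition: 139 − 5q_i − Σ_{j≠i} q_j = 0.
In a symmetric equilibrium every firm chooses the same q, so Σ_{j≠i} q_j = 3q. The condition becomes 139 − 8q = 0, giving q = 139/8 = 17.375.

17.375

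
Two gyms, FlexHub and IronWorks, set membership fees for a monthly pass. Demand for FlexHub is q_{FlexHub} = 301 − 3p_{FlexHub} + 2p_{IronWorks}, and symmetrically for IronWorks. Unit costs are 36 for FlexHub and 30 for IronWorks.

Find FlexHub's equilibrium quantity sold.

195.375

FlexHub's profit: π = (p_{FlexHub} − 36)(301 − 3p_{FlexHub} + 2p_{IronWorks}).
∂π/∂p_{FlexHub} = 409 − 6p_{FlexHub} + 2p_{IronWorks} = 0 ⇒ p_{FlexHub} = 409/6 + (1/3)p_{IronWorks}.
Similarly p_{IronWorks} = 391/6 + (1/3)p_{FlexHub}.
Substituting the second reaction function into the first: p_{FlexHub} = 409/6 + (1/3)(391/6 + (1/3)p_{FlexHub}), which gives (8/9)p_{FlexHub} = 809/9 ⇒ p_{FlexHub} = 101.125.
Then p_{IronWorks} = 391/6 + (1/3)·101.125 = 98.875.
q_{FlexHub} = 301 − 3·101.125 + 2·98.875 = 195.375.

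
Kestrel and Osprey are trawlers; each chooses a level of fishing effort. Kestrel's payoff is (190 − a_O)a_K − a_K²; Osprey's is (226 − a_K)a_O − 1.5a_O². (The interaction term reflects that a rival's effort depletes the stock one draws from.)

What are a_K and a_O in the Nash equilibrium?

68.8, 52.4

Expanding Kestrel's payoff: 190a_K − a_Oa_K − a_K².
∂π/∂a_K = 190 − a_O − 2a_K = 0, so a_K = 95 − 0.5a_O.
Likewise for Osprey: a_O = 226/3 − (1/3)a_K.
Solving the two reaction functions simultaneously: (1 − (−0.5)(−1/3))a_K = 95 − 0.5·(226/3), so (5/6)a_K = 172/3 and a_K = 68.8.
Then a_O = 226/3 − (1/3)·68.8 = 52.4.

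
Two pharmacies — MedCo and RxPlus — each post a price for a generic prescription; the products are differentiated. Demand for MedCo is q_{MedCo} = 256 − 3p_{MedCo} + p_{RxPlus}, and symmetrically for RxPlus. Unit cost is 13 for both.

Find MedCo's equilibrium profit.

6348

MedCo's profit: π = (p_{MedCo} − 13)(256 − 3p_{MedCo} + p_{RxPlus}).
∂π/∂p_{MedCo} = 295 − 6p_{MedCo} + p_{RxPlus} = 0 ⇒ p_{MedCo} = 295/6 + (1/6)p_{RxPlus}.
The game is symmetric, so in equilibrium p_{RxPlus} = p_{MedCo}: the reaction function gives (5/6)p_{MedCo} = 295/6, hence p_{MedCo} = 59.
q_{MedCo} = 256 − 3·59 + 59 = 138.
Profit = (59 − 13)·138 = 6348.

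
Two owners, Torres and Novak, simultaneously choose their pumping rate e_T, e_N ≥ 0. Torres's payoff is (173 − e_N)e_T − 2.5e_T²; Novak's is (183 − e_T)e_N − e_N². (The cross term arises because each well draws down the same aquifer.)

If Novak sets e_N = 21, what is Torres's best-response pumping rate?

30.4

Expanding Torres's payoff: 173e_T − e_Ne_T − 2.5e_T².
∂π/∂e_T = 173 − e_N − 5e_T = 0, so e_T = 34.6 − 0.2e_N.
At e_N = 21: e_T = 34.6 − 0.2·21 = 30.4.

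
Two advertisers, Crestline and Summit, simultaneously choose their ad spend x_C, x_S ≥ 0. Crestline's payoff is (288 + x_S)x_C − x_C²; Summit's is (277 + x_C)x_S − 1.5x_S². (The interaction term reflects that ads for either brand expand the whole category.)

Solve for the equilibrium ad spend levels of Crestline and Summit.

228.2, 168.4

Expanding Crestline's payoff: 288x_C + x_Sx_C − x_C².
∂π/∂x_C = 288 + x_S − 2x_C = 0, so x_C = 144 + 0.5x_S.
Likewise for Summit: x_S = 277/3 + (1/3)x_C.
Substituting the second reaction function into the first: x_C = 144 + 0.5(277/3 + (1/3)x_C), which gives (5/6)x_C = 1141/6 ⇒ x_C = 228.2.
Then x_S = 277/3 + (1/3)·228.2 = 168.4.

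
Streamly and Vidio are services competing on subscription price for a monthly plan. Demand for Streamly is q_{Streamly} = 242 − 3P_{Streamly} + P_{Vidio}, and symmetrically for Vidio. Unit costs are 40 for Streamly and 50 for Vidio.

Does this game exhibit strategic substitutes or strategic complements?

Streamly's profit: π = (P_{Streamly} − 40)(242 − 3P_{Streamly} + P_{Vidio}).
∂π/∂P_{Streamly} = 362 − 6P_{Streamly} + P_{Vidio} = 0 ⇒ P_{Streamly} = 181/3 + (1/6)P_{Vidio}.
The best-response slope dP_{Streamly}/dP_{Vidio} = 1/6 > 0: the reaction function is upward-sloping, so the choices are strategic complements.

strategic complements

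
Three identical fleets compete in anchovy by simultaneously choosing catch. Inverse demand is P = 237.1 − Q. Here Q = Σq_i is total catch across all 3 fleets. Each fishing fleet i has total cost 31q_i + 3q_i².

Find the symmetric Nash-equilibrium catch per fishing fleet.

A representative fishing fleet's profit is π_i = q_i(237.1 − Q) − 31q_i − 3q_i², with Q = q_i + Σ_{j≠i} q_j.
First-order condition: 206.1 − 8q_i − Σ_{j≠i} q_j = 0.
In a symmetric equilibrium every fishing fleet chooses the same q, so Σ_{j≠i} q_j = 2q. The condition becomes 206.1 − 10q = 0, giving q = 206.1/10 = 20.61.

20.61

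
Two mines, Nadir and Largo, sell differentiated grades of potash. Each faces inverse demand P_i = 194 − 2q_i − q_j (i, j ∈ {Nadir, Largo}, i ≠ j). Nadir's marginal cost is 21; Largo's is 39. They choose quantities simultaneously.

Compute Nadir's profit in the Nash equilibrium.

2563.28

Mine Nadir's profit: π = q_{Nadir}(194 − 2q_{Nadir} − q_{Largo}) − 21q_{Nadir}.
∂π/∂q_{Nadir} = 173 − 4q_{Nadir} − q_{Largo} = 0 ⇒ q_{Nadir} = 43.25 − 0.25q_{Largo}.
Similarly q_{Largo} = 38.75 − 0.25q_{Nadir}.
Plugging q_{Largo} into Nadir's best response: q_{Nadir} = 43.25 − 0.25(38.75 − 0.25q_{Nadir}) ⇒ 0.9375q_{Nadir} = 33.5625, so q_{Nadir} = 35.8.
Then q_{Largo} = 38.75 − 0.25·35.8 = 29.8.
P_{Nadir} = 194 − 2·35.8 − 29.8 = 92.6.
Profit = (92.6 − 21)·35.8 = 2563.28.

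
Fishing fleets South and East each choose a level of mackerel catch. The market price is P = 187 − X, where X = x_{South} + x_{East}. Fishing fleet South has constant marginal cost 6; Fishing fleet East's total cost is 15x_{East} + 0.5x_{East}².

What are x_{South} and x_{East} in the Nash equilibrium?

74.2, 32.6

Fishing fleet South's profit: π = x_{South}(187 − (x_{South} + x_{East})) − 6x_{South}.
∂π/∂x_{South} = 181 − 2x_{South} − x_{East} = 0, so x_{South} = 90.5 − 0.5x_{East}.
For East: ∂π/∂x_{East} = 172 − 3x_{East} − x_{South} = 0 ⇒ x_{East} = 172/3 − (1/3)x_{South}.
Plugging x_{East} into South's best response: x_{South} = 90.5 − 0.5(172/3 − (1/3)x_{South}) ⇒ (5/6)x_{South} = 371/6, so x_{South} = 74.2.
Then x_{East} = 172/3 − (1/3)·74.2 = 32.6.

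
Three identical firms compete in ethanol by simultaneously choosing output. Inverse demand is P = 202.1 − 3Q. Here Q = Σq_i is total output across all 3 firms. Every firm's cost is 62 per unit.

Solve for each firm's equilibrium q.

A representative firm's profit is π_i = q_i(202.1 − 3Q) − 62q_i, with Q = q_i + Σ_{j≠i} q_j.
First-order condition: 140.1 − 6q_i − 3Σ_{j≠i} q_j = 0.
With identical firms, set every q_j = q: then 140.1 − 6q − 6q = 0, i.e. q = 140.1/12 = 11.675.

11.675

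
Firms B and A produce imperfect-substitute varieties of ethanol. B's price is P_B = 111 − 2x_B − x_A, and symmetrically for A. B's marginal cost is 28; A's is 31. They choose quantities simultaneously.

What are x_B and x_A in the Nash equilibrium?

16.8, 15.8

Firm B's profit: π = x_B(111 − 2x_B − x_A) − 28x_B.
∂π/∂x_B = 83 − 4x_B − x_A = 0 ⇒ x_B = 20.75 − 0.25x_A.
Similarly x_A = 20 − 0.25x_B.
Solving the two reaction functions simultaneously: (1 − (−0.25)(−0.25))x_B = 20.75 − 0.25·20, so 0.9375x_B = 15.75 and x_B = 16.8.
Then x_A = 20 − 0.25·16.8 = 15.8.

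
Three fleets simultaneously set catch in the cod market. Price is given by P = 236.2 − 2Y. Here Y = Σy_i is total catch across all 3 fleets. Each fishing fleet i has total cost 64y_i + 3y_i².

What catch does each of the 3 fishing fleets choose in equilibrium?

12.3

A representative fishing fleet's profit is π_i = y_i(236.2 − 2Y) − 64y_i − 3y_i², with Y = y_i + Σ_{j≠i} y_j.
First-order condition: 172.2 − 10y_i − 2Σ_{j≠i} y_j = 0.
With identical fishing fleets, set every y_j = y: then 172.2 − 10y − 4y = 0, i.e. y = 172.2/14 = 12.3.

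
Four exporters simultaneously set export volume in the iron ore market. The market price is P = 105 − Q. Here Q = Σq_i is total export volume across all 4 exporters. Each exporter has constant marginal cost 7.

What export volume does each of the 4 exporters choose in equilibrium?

19.6

A representative exporter's profit is π_i = q_i(105 − Q) − 7q_i, with Q = q_i + Σ_{j≠i} q_j.
First-order condition: 98 − 2q_i − Σ_{j≠i} q_j = 0.
With identical exporters, set every q_j = q: then 98 − 2q − 3q = 0, i.e. q = 98/5 = 19.6.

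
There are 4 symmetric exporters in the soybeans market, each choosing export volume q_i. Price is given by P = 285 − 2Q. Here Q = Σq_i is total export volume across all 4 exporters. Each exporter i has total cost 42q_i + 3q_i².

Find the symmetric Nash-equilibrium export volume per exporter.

15.1875

A representative exporter's profit is π_i = q_i(285 − 2Q) − 42q_i − 3q_i², with Q = q_i + Σ_{j≠i} q_j.
First-order condition: 243 − 10q_i − 2Σ_{j≠i} q_j = 0.
Imposing symmetry (q_j = q for all j) turns Σ_{j≠i} q_j into 3q, so 243 = 16q and q = 15.1875.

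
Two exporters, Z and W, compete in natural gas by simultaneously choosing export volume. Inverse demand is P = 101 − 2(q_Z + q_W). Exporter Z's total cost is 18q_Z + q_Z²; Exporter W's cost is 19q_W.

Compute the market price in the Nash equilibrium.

Exporter Z's profit: π = q_Z(101 − 2(q_Z + q_W)) − 18q_Z − q_Z².
∂π/∂q_Z = 83 − 6q_Z − 2q_W = 0, so q_Z = 83/6 − (1/3)q_W.
For W: ∂π/∂q_W = 82 − 4q_W − 2q_Z = 0 ⇒ q_W = 20.5 − 0.5q_Z.
Substituting the second reaction function into the first: q_Z = 83/6 − (1/3)(20.5 − 0.5q_Z), which gives (5/6)q_Z = 7 ⇒ q_Z = 8.4.
Then q_W = 20.5 − 0.5·8.4 = 16.3.
Equilibrium price: P = 101 − 2·24.7 = 51.6.

51.6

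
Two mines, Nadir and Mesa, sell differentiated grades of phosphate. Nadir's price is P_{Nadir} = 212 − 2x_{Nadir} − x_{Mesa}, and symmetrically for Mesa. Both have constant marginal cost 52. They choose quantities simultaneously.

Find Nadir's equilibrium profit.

Mine Nadir's profit: π = x_{Nadir}(212 − 2x_{Nadir} − x_{Mesa}) − 52x_{Nadir}.
∂π/∂x_{Nadir} = 160 − 4x_{Nadir} − x_{Mesa} = 0 ⇒ x_{Nadir} = 40 − 0.25x_{Mesa}.
Setting x_{Nadir} = x_{Mesa} in the reaction function: x_{Nadir} = 40 − 0.25x_{Nadir}, so x_{Nadir} = 40 / 1.25 = 32.
P_{Nadir} = 212 − 2·32 − 32 = 116.
Profit = (116 − 52)·32 = 2048.

2048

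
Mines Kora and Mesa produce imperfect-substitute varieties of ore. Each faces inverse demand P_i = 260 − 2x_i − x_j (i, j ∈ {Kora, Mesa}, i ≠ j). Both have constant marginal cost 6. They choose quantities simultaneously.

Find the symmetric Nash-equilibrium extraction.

50.8

Mine Kora's profit: π = x_{Kora}(260 − 2x_{Kora} − x_{Mesa}) − 6x_{Kora}.
∂π/∂x_{Kora} = 254 − 4x_{Kora} − x_{Mesa} = 0 ⇒ x_{Kora} = 63.5 − 0.25x_{Mesa}.
The game is symmetric, so in equilibrium x_{Mesa} = x_{Kora}: the reaction function gives 1.25x_{Kora} = 63.5, hence x_{Kora} = 50.8.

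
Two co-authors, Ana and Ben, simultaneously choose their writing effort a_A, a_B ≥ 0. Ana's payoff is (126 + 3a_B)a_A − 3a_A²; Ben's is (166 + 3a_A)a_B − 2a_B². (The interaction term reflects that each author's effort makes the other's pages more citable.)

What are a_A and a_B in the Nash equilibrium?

66.8, 91.6

Expanding Ana's payoff: 126a_A + 3a_Ba_A − 3a_A².
∂π/∂a_A = 126 + 3a_B − 6a_A = 0, so a_A = 21 + 0.5a_B.
Likewise for Ben: a_B = 41.5 + 0.75a_A.
Substituting the second reaction function into the first: a_A = 21 + 0.5(41.5 + 0.75a_A), which gives 0.625a_A = 41.75 ⇒ a_A = 66.8.
Then a_B = 41.5 + 0.75·66.8 = 91.6.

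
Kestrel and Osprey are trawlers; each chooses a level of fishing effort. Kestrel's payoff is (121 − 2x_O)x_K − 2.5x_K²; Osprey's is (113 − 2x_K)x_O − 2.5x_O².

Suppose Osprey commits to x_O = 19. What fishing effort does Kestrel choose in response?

16.6

Expanding Kestrel's payoff: 121x_K − 2x_Ox_K − 2.5x_K².
∂π/∂x_K = 121 − 2x_O − 5x_K = 0, so x_K = 24.2 − 0.4x_O.
At x_O = 19: x_K = 24.2 − 0.4·19 = 16.6.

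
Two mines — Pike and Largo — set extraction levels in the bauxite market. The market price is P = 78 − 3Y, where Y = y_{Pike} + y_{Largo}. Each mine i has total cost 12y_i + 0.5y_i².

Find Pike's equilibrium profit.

152.46

Mine Pike's profit: π = y_{Pike}(78 − 3(y_{Pike} + y_{Largo})) − 12y_{Pike} − 0.5y_{Pike}².
∂π/∂y_{Pike} = 66 − 7y_{Pike} − 3y_{Largo} = 0, so y_{Pike} = 66/7 − (3/7)y_{Largo}.
Setting y_{Pike} = y_{Largo} in the reaction function: y_{Pike} = 66/7 − (3/7)y_{Pike}, so y_{Pike} = (66/7) / (10/7) = 6.6.
Price P = 78 − 3·13.2 = 38.4.
Pike's profit: (38.4 − 12)·6.6 − 0.5(6.6)² = 152.46.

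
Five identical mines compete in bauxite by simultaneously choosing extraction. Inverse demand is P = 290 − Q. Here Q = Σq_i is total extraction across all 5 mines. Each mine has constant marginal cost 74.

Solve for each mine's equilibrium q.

36

A representative mine's profit is π_i = q_i(290 − Q) − 74q_i, with Q = q_i + Σ_{j≠i} q_j.
First-order condition: 216 − 2q_i − Σ_{j≠i} q_j = 0.
In a symmetric equilibrium every mine chooses the same q, so Σ_{j≠i} q_j = 4q. The condition becomes 216 − 6q = 0, giving q = 216/6 = 36.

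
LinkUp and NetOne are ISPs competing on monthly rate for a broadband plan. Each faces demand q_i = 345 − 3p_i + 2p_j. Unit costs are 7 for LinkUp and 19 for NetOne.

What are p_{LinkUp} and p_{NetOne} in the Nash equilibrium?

93.75, 98.25

LinkUp's profit: π = (p_{LinkUp} − 7)(345 − 3p_{LinkUp} + 2p_{NetOne}).
∂π/∂p_{LinkUp} = 366 − 6p_{LinkUp} + 2p_{NetOne} = 0 ⇒ p_{LinkUp} = 61 + (1/3)p_{NetOne}.
Similarly p_{NetOne} = 67 + (1/3)p_{LinkUp}.
Solving the two reaction functions simultaneously: (1 − (1/3)(1/3))p_{LinkUp} = 61 + (1/3)·67, so (8/9)p_{LinkUp} = 250/3 and p_{LinkUp} = 93.75.
Then p_{NetOne} = 67 + (1/3)·93.75 = 98.25.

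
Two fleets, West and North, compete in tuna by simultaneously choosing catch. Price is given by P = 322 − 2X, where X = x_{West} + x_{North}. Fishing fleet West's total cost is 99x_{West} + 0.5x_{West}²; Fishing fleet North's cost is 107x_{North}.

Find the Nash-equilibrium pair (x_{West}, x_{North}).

28.875, 39.3125

Fishing fleet West's profit: π = x_{West}(322 − 2(x_{West} + x_{North})) − 99x_{West} − 0.5x_{West}².
∂π/∂x_{West} = 223 − 5x_{West} − 2x_{North} = 0, so x_{West} = 44.6 − 0.4x_{North}.
For North: ∂π/∂x_{North} = 215 − 4x_{North} − 2x_{West} = 0 ⇒ x_{North} = 53.75 − 0.5x_{West}.
Substituting the second reaction function into the first: x_{West} = 44.6 − 0.4(53.75 − 0.5x_{West}), which gives 0.8x_{West} = 23.1 ⇒ x_{West} = 28.875.
Then x_{North} = 53.75 − 0.5·28.875 = 39.3125.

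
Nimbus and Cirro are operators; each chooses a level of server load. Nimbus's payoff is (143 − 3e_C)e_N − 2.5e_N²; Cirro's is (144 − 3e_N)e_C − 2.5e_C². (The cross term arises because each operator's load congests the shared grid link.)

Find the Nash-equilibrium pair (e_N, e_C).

Expanding Nimbus's payoff: 143e_N − 3e_Ce_N − 2.5e_N².
∂π/∂e_N = 143 − 3e_C − 5e_N = 0, so e_N = 28.6 − 0.6e_C.
Likewise for Cirro: e_C = 28.8 − 0.6e_N.
Plugging e_C into Nimbus's best response: e_N = 28.6 − 0.6(28.8 − 0.6e_N) ⇒ 0.64e_N = 11.32, so e_N = 17.6875.
Then e_C = 28.8 − 0.6·17.6875 = 18.1875.

17.6875, 18.1875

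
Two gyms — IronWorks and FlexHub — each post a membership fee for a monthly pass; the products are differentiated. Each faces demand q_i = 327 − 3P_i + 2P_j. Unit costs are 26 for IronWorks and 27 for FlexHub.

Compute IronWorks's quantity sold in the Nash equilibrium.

IronWorks's profit: π = (P_{IronWorks} − 26)(327 − 3P_{IronWorks} + 2P_{FlexHub}).
∂π/∂P_{IronWorks} = 405 − 6P_{IronWorks} + 2P_{FlexHub} = 0 ⇒ P_{IronWorks} = 67.5 + (1/3)P_{FlexHub}.
Similarly P_{FlexHub} = 68 + (1/3)P_{IronWorks}.
Plugging P_{FlexHub} into IronWorks's best response: P_{IronWorks} = 67.5 + (1/3)(68 + (1/3)P_{IronWorks}) ⇒ (8/9)P_{IronWorks} = 541/6, so P_{IronWorks} = 101.4375.
Then P_{FlexHub} = 68 + (1/3)·101.4375 = 101.8125.
q_{IronWorks} = 327 − 3·101.4375 + 2·101.8125 = 226.3125.

226.3125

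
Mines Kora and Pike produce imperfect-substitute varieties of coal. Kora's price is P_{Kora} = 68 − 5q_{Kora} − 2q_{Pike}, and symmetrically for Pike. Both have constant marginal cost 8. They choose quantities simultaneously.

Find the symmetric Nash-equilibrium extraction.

Mine Kora's profit: π = q_{Kora}(68 − 5q_{Kora} − 2q_{Pike}) − 8q_{Kora}.
∂π/∂q_{Kora} = 60 − 10q_{Kora} − 2q_{Pike} = 0 ⇒ q_{Kora} = 6 − 0.2q_{Pike}.
By symmetry q_{Pike} = q_{Kora}; substituting into the reaction function, 1.2q_{Kora} = 6 and q_{Kora} = 5.

5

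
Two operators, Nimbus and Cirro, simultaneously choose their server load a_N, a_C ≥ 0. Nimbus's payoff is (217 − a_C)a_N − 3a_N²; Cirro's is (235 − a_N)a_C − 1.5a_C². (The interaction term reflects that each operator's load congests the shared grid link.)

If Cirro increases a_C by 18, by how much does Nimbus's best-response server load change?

Expanding Nimbus's payoff: 217a_N − a_Ca_N − 3a_N².
∂π/∂a_N = 217 − a_C − 6a_N = 0, so a_N = 217/6 − (1/6)a_C.
The reaction-function slope is −1/6, so an 18-unit rise in a_C moves a_N by −1/6 × 18 = −3. Nimbus's best response falls — the actions are strategic substitutes.

-3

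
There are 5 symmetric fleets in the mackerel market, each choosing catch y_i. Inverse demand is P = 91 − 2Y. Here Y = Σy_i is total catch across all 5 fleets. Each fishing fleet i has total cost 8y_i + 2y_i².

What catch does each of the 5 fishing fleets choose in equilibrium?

5.1875

A representative fishing fleet's profit is π_i = y_i(91 − 2Y) − 8y_i − 2y_i², with Y = y_i + Σ_{j≠i} y_j.
First-order condition: 83 − 8y_i − 2Σ_{j≠i} y_j = 0.
In a symmetric equilibrium every fishing fleet chooses the same y, so Σ_{j≠i} y_j = 4y. The condition becomes 83 − 16y = 0, giving y = 83/16 = 5.1875.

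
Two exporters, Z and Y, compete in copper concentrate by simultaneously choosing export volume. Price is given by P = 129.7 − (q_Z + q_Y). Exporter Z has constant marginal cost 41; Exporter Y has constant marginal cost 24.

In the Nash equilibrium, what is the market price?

Exporter Z's profit: π = q_Z(129.7 − (q_Z + q_Y)) − 41q_Z.
∂π/∂q_Z = 88.7 − 2q_Z − q_Y = 0, so q_Z = 44.35 − 0.5q_Y.
By the same steps for Y: q_Y = 52.85 − 0.5q_Z.
Plugging q_Y into Z's best response: q_Z = 44.35 − 0.5(52.85 − 0.5q_Z) ⇒ 0.75q_Z = 17.925, so q_Z = 23.9.
Then q_Y = 52.85 − 0.5·23.9 = 40.9.
Equilibrium price: P = 129.7 − 64.8 = 64.9.

64.9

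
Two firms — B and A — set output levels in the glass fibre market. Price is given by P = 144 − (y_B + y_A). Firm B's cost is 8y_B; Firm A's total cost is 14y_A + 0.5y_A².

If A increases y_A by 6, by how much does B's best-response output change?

Firm B's profit: π = y_B(144 − (y_B + y_A)) − 8y_B.
∂π/∂y_B = 136 − 2y_B − y_A = 0, so y_B = 68 − 0.5y_A.
The reaction-function slope is −0.5, so a 6-unit rise in y_A moves y_B by −0.5 × 6 = −3. B's best response falls — the actions are strategic substitutes.

-3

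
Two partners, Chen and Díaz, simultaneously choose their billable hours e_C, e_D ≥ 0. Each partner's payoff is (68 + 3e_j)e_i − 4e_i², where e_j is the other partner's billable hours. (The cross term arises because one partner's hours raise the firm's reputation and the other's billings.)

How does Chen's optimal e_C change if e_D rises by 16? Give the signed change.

Chen's payoff is (68 + 3e_D)e_C − 4e_C².
∂π/∂e_C = 68 + 3e_D − 8e_C = 0, so e_C = 8.5 + 0.375e_D.
The reaction-function slope is 0.375, so a 16-unit rise in e_D moves e_C by 0.375 × 16 = 6. Chen's best response rises — the actions are strategic complements.

6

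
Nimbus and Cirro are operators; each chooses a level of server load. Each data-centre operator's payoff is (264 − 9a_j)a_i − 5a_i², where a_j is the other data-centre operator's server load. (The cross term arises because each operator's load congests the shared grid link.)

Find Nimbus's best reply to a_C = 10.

Nimbus's payoff is (264 − 9a_C)a_N − 5a_N².
∂π/∂a_N = 264 − 9a_C − 10a_N = 0, so a_N = 26.4 − 0.9a_C.
At a_C = 10: a_N = 26.4 − 0.9·10 = 17.4.

17.4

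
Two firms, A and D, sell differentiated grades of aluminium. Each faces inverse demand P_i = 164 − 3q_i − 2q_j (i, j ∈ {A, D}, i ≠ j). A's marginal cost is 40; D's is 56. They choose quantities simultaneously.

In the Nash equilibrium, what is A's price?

Firm A's profit: π = q_A(164 − 3q_A − 2q_D) − 40q_A.
∂π/∂q_A = 124 − 6q_A − 2q_D = 0 ⇒ q_A = 62/3 − (1/3)q_D.
Similarly q_D = 18 − (1/3)q_A.
Solving the two reaction functions simultaneously: (1 − (−1/3)(−1/3))q_A = 62/3 − (1/3)·18, so (8/9)q_A = 44/3 and q_A = 16.5.
Then q_D = 18 − (1/3)·16.5 = 12.5.
P_A = 164 − 3·16.5 − 2·12.5 = 89.5.

89.5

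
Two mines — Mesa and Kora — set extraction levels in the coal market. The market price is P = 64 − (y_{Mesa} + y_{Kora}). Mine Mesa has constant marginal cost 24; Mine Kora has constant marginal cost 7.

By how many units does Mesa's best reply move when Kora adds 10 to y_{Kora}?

-5

Mine Mesa's profit: π = y_{Mesa}(64 − (y_{Mesa} + y_{Kora})) − 24y_{Mesa}.
∂π/∂y_{Mesa} = 40 − 2y_{Mesa} − y_{Kora} = 0, so y_{Mesa} = 20 − 0.5y_{Kora}.
The reaction-function slope is −0.5, so a 10-unit rise in y_{Kora} moves y_{Mesa} by −0.5 × 10 = −5. Mesa's best response falls — the actions are strategic substitutes.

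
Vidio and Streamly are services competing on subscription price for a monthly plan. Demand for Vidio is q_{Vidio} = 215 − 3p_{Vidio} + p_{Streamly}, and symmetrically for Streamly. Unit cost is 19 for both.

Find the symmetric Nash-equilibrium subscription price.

Vidio's profit: π = (p_{Vidio} − 19)(215 − 3p_{Vidio} + p_{Streamly}).
∂π/∂p_{Vidio} = 272 − 6p_{Vidio} + p_{Streamly} = 0 ⇒ p_{Vidio} = 136/3 + (1/6)p_{Streamly}.
By symmetry p_{Streamly} = p_{Vidio}; substituting into the reaction function, (5/6)p_{Vidio} = 136/3 and p_{Vidio} = 54.4.

54.4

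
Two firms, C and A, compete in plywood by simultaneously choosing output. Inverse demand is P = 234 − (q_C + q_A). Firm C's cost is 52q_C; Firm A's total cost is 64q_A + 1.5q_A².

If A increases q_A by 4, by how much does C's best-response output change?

-2

Firm C's profit: π = q_C(234 − (q_C + q_A)) − 52q_C.
∂π/∂q_C = 182 − 2q_C − q_A = 0, so q_C = 91 − 0.5q_A.
The reaction-function slope is −0.5, so a 4-unit rise in q_A moves q_C by −0.5 × 4 = −2. C's best response falls — the actions are strategic substitutes.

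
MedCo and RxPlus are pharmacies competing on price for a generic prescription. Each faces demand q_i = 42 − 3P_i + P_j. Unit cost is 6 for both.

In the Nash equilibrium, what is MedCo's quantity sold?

MedCo's profit: π = (P_{MedCo} − 6)(42 − 3P_{MedCo} + P_{RxPlus}).
∂π/∂P_{MedCo} = 60 − 6P_{MedCo} + P_{RxPlus} = 0 ⇒ P_{MedCo} = 10 + (1/6)P_{RxPlus}.
The game is symmetric, so in equilibrium P_{RxPlus} = P_{MedCo}: the reaction function gives (5/6)P_{MedCo} = 10, hence P_{MedCo} = 12.
q_{MedCo} = 42 − 3·12 + 12 = 18.

18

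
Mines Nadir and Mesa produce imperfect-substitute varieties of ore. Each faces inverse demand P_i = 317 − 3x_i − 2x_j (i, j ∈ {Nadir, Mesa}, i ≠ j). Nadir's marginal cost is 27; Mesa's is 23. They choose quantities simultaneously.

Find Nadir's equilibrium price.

Mine Nadir's profit: π = x_{Nadir}(317 − 3x_{Nadir} − 2x_{Mesa}) − 27x_{Nadir}.
∂π/∂x_{Nadir} = 290 − 6x_{Nadir} − 2x_{Mesa} = 0 ⇒ x_{Nadir} = 145/3 − (1/3)x_{Mesa}.
Similarly x_{Mesa} = 49 − (1/3)x_{Nadir}.
Solving the two reaction functions simultaneously: (1 − (−1/3)(−1/3))x_{Nadir} = 145/3 − (1/3)·49, so (8/9)x_{Nadir} = 32 and x_{Nadir} = 36.
Then x_{Mesa} = 49 − (1/3)·36 = 37.
P_{Nadir} = 317 − 3·36 − 2·37 = 135.

135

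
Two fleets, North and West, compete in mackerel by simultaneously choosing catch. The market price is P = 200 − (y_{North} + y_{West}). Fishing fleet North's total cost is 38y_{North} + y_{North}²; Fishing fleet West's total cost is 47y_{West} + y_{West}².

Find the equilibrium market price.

Fishing fleet North's profit: π = y_{North}(200 − (y_{North} + y_{West})) − 38y_{North} − y_{North}².
∂π/∂y_{North} = 162 − 4y_{North} − y_{West} = 0, so y_{North} = 40.5 − 0.25y_{West}.
By the same steps for West: y_{West} = 38.25 − 0.25y_{North}.
Solving the two reaction functions simultaneously: (1 − (−0.25)(−0.25))y_{North} = 40.5 − 0.25·38.25, so 0.9375y_{North} = 30.9375 and y_{North} = 33.
Then y_{West} = 38.25 − 0.25·33 = 30.
Equilibrium price: P = 200 − 63 = 137.

137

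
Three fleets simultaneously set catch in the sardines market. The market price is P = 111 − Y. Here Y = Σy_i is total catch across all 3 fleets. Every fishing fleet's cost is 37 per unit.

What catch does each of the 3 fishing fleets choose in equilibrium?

18.5

A representative fishing fleet's profit is π_i = y_i(111 − Y) − 37y_i, with Y = y_i + Σ_{j≠i} y_j.
First-order condition: 74 − 2y_i − Σ_{j≠i} y_j = 0.
In a symmetric equilibrium every fishing fleet chooses the same y, so Σ_{j≠i} y_j = 2y. The condition becomes 74 − 4y = 0, giving y = 74/4 = 18.5.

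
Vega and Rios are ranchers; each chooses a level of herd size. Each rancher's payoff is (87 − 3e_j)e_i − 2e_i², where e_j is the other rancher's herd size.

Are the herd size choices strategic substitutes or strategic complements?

Vega's payoff is (87 − 3e_R)e_V − 2e_V².
∂π/∂e_V = 87 − 3e_R − 4e_V = 0, so e_V = 21.75 − 0.75e_R.
The best-response slope de_V/de_R = −0.75 < 0: the reaction function is downward-sloping, so the choices are strategic substitutes.

strategic substitutes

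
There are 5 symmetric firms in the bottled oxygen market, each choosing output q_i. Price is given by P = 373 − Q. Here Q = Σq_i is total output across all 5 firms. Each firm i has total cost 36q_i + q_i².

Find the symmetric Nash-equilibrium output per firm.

42.125

A representative firm's profit is π_i = q_i(373 − Q) − 36q_i − q_i², with Q = q_i + Σ_{j≠i} q_j.
First-order condition: 337 − 4q_i − Σ_{j≠i} q_j = 0.
In a symmetric equilibrium every firm chooses the same q, so Σ_{j≠i} q_j = 4q. The condition becomes 337 − 8q = 0, giving q = 337/8 = 42.125.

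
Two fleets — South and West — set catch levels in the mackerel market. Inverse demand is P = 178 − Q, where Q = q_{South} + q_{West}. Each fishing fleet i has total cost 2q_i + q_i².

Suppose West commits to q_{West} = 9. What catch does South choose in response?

Fishing fleet South's profit: π = q_{South}(178 − (q_{South} + q_{West})) − 2q_{South} − q_{South}².
∂π/∂q_{South} = 176 − 4q_{South} − q_{West} = 0, so q_{South} = 44 − 0.25q_{West}.
At q_{West} = 9: q_{South} = 44 − 0.25·9 = 41.75.

41.75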